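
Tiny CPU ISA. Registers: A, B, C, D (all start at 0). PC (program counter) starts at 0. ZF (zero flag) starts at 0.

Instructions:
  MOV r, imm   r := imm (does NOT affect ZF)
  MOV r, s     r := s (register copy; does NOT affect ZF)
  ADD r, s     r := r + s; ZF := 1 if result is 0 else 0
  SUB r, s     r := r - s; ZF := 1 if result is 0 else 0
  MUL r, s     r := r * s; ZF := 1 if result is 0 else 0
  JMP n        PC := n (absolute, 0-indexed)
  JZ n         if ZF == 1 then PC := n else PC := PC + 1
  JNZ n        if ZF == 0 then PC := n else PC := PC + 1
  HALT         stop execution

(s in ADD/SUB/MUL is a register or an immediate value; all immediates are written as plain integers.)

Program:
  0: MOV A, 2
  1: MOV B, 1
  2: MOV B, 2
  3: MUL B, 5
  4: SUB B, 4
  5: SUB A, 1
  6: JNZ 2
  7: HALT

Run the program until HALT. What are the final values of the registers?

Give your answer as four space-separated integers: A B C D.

Answer: 0 6 0 0

Derivation:
Step 1: PC=0 exec 'MOV A, 2'. After: A=2 B=0 C=0 D=0 ZF=0 PC=1
Step 2: PC=1 exec 'MOV B, 1'. After: A=2 B=1 C=0 D=0 ZF=0 PC=2
Step 3: PC=2 exec 'MOV B, 2'. After: A=2 B=2 C=0 D=0 ZF=0 PC=3
Step 4: PC=3 exec 'MUL B, 5'. After: A=2 B=10 C=0 D=0 ZF=0 PC=4
Step 5: PC=4 exec 'SUB B, 4'. After: A=2 B=6 C=0 D=0 ZF=0 PC=5
Step 6: PC=5 exec 'SUB A, 1'. After: A=1 B=6 C=0 D=0 ZF=0 PC=6
Step 7: PC=6 exec 'JNZ 2'. After: A=1 B=6 C=0 D=0 ZF=0 PC=2
Step 8: PC=2 exec 'MOV B, 2'. After: A=1 B=2 C=0 D=0 ZF=0 PC=3
Step 9: PC=3 exec 'MUL B, 5'. After: A=1 B=10 C=0 D=0 ZF=0 PC=4
Step 10: PC=4 exec 'SUB B, 4'. After: A=1 B=6 C=0 D=0 ZF=0 PC=5
Step 11: PC=5 exec 'SUB A, 1'. After: A=0 B=6 C=0 D=0 ZF=1 PC=6
Step 12: PC=6 exec 'JNZ 2'. After: A=0 B=6 C=0 D=0 ZF=1 PC=7
Step 13: PC=7 exec 'HALT'. After: A=0 B=6 C=0 D=0 ZF=1 PC=7 HALTED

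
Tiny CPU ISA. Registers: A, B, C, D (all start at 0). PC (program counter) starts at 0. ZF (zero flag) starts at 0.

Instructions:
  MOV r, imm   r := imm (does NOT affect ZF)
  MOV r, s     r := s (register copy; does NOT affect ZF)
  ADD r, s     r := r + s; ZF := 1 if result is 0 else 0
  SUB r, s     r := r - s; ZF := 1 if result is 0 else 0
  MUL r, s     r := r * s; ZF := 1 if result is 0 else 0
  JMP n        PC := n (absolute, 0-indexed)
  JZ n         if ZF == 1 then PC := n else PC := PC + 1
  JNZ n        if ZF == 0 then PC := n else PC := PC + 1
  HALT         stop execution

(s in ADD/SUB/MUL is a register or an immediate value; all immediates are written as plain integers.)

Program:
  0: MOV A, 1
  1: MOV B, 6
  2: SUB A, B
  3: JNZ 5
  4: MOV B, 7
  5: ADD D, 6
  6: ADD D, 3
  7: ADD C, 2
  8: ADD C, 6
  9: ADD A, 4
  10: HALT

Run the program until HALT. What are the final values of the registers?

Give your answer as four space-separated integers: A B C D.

Step 1: PC=0 exec 'MOV A, 1'. After: A=1 B=0 C=0 D=0 ZF=0 PC=1
Step 2: PC=1 exec 'MOV B, 6'. After: A=1 B=6 C=0 D=0 ZF=0 PC=2
Step 3: PC=2 exec 'SUB A, B'. After: A=-5 B=6 C=0 D=0 ZF=0 PC=3
Step 4: PC=3 exec 'JNZ 5'. After: A=-5 B=6 C=0 D=0 ZF=0 PC=5
Step 5: PC=5 exec 'ADD D, 6'. After: A=-5 B=6 C=0 D=6 ZF=0 PC=6
Step 6: PC=6 exec 'ADD D, 3'. After: A=-5 B=6 C=0 D=9 ZF=0 PC=7
Step 7: PC=7 exec 'ADD C, 2'. After: A=-5 B=6 C=2 D=9 ZF=0 PC=8
Step 8: PC=8 exec 'ADD C, 6'. After: A=-5 B=6 C=8 D=9 ZF=0 PC=9
Step 9: PC=9 exec 'ADD A, 4'. After: A=-1 B=6 C=8 D=9 ZF=0 PC=10
Step 10: PC=10 exec 'HALT'. After: A=-1 B=6 C=8 D=9 ZF=0 PC=10 HALTED

Answer: -1 6 8 9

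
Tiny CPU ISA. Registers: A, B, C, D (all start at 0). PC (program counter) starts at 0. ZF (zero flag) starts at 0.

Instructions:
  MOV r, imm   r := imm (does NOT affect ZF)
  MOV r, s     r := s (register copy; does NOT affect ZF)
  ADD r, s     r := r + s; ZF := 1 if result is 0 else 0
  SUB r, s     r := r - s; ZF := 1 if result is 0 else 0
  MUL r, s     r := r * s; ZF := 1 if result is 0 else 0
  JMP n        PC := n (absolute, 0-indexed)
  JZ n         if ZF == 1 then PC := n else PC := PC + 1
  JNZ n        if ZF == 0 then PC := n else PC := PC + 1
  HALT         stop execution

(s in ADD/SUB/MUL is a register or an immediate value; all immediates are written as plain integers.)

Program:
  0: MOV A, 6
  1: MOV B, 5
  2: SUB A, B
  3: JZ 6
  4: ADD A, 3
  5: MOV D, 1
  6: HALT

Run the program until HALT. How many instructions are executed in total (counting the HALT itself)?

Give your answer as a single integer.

Answer: 7

Derivation:
Step 1: PC=0 exec 'MOV A, 6'. After: A=6 B=0 C=0 D=0 ZF=0 PC=1
Step 2: PC=1 exec 'MOV B, 5'. After: A=6 B=5 C=0 D=0 ZF=0 PC=2
Step 3: PC=2 exec 'SUB A, B'. After: A=1 B=5 C=0 D=0 ZF=0 PC=3
Step 4: PC=3 exec 'JZ 6'. After: A=1 B=5 C=0 D=0 ZF=0 PC=4
Step 5: PC=4 exec 'ADD A, 3'. After: A=4 B=5 C=0 D=0 ZF=0 PC=5
Step 6: PC=5 exec 'MOV D, 1'. After: A=4 B=5 C=0 D=1 ZF=0 PC=6
Step 7: PC=6 exec 'HALT'. After: A=4 B=5 C=0 D=1 ZF=0 PC=6 HALTED
Total instructions executed: 7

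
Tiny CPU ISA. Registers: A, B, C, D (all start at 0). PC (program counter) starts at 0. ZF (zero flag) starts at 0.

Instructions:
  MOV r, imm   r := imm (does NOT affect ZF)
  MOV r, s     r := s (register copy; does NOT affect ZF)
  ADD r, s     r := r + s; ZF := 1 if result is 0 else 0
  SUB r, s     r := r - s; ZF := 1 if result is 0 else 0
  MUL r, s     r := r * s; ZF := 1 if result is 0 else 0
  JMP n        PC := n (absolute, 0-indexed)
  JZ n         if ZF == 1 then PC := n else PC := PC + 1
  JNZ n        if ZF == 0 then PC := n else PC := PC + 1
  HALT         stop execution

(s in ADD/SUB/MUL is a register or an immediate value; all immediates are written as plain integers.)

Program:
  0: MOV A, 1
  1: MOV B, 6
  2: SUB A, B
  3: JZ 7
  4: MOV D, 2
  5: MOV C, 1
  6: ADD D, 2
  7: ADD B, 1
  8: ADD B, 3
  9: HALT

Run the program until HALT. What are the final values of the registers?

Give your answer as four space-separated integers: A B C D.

Step 1: PC=0 exec 'MOV A, 1'. After: A=1 B=0 C=0 D=0 ZF=0 PC=1
Step 2: PC=1 exec 'MOV B, 6'. After: A=1 B=6 C=0 D=0 ZF=0 PC=2
Step 3: PC=2 exec 'SUB A, B'. After: A=-5 B=6 C=0 D=0 ZF=0 PC=3
Step 4: PC=3 exec 'JZ 7'. After: A=-5 B=6 C=0 D=0 ZF=0 PC=4
Step 5: PC=4 exec 'MOV D, 2'. After: A=-5 B=6 C=0 D=2 ZF=0 PC=5
Step 6: PC=5 exec 'MOV C, 1'. After: A=-5 B=6 C=1 D=2 ZF=0 PC=6
Step 7: PC=6 exec 'ADD D, 2'. After: A=-5 B=6 C=1 D=4 ZF=0 PC=7
Step 8: PC=7 exec 'ADD B, 1'. After: A=-5 B=7 C=1 D=4 ZF=0 PC=8
Step 9: PC=8 exec 'ADD B, 3'. After: A=-5 B=10 C=1 D=4 ZF=0 PC=9
Step 10: PC=9 exec 'HALT'. After: A=-5 B=10 C=1 D=4 ZF=0 PC=9 HALTED

Answer: -5 10 1 4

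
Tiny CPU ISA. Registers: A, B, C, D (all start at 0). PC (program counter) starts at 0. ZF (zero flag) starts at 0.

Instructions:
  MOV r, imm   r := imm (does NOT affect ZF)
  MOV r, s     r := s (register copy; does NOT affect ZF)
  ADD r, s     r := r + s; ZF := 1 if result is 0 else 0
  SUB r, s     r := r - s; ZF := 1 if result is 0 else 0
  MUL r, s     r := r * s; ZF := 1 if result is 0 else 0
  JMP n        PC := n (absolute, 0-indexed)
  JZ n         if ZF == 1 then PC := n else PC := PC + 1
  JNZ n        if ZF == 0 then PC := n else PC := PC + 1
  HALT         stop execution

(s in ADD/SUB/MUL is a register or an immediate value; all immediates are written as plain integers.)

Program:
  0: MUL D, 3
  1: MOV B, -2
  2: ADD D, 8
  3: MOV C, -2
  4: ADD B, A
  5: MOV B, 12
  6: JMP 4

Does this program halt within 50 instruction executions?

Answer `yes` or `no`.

Step 1: PC=0 exec 'MUL D, 3'. After: A=0 B=0 C=0 D=0 ZF=1 PC=1
Step 2: PC=1 exec 'MOV B, -2'. After: A=0 B=-2 C=0 D=0 ZF=1 PC=2
Step 3: PC=2 exec 'ADD D, 8'. After: A=0 B=-2 C=0 D=8 ZF=0 PC=3
Step 4: PC=3 exec 'MOV C, -2'. After: A=0 B=-2 C=-2 D=8 ZF=0 PC=4
Step 5: PC=4 exec 'ADD B, A'. After: A=0 B=-2 C=-2 D=8 ZF=0 PC=5
Step 6: PC=5 exec 'MOV B, 12'. After: A=0 B=12 C=-2 D=8 ZF=0 PC=6
Step 7: PC=6 exec 'JMP 4'. After: A=0 B=12 C=-2 D=8 ZF=0 PC=4
Step 8: PC=4 exec 'ADD B, A'. After: A=0 B=12 C=-2 D=8 ZF=0 PC=5
Step 9: PC=5 exec 'MOV B, 12'. After: A=0 B=12 C=-2 D=8 ZF=0 PC=6
State after step 9 equals state after step 6: the program is in a cycle of length 3 and will never halt.

Answer: no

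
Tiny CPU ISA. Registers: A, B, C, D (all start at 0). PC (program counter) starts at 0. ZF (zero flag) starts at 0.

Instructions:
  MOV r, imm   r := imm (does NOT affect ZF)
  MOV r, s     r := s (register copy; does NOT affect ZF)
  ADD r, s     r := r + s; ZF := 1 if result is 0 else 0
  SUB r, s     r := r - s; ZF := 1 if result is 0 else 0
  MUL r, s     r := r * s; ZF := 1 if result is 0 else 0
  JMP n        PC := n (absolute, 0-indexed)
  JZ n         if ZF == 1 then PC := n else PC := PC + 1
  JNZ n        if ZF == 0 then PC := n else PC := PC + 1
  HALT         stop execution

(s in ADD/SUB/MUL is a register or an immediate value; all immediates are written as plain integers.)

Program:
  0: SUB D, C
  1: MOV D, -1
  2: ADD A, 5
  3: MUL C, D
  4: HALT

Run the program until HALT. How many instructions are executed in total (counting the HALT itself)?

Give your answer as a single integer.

Answer: 5

Derivation:
Step 1: PC=0 exec 'SUB D, C'. After: A=0 B=0 C=0 D=0 ZF=1 PC=1
Step 2: PC=1 exec 'MOV D, -1'. After: A=0 B=0 C=0 D=-1 ZF=1 PC=2
Step 3: PC=2 exec 'ADD A, 5'. After: A=5 B=0 C=0 D=-1 ZF=0 PC=3
Step 4: PC=3 exec 'MUL C, D'. After: A=5 B=0 C=0 D=-1 ZF=1 PC=4
Step 5: PC=4 exec 'HALT'. After: A=5 B=0 C=0 D=-1 ZF=1 PC=4 HALTED
Total instructions executed: 5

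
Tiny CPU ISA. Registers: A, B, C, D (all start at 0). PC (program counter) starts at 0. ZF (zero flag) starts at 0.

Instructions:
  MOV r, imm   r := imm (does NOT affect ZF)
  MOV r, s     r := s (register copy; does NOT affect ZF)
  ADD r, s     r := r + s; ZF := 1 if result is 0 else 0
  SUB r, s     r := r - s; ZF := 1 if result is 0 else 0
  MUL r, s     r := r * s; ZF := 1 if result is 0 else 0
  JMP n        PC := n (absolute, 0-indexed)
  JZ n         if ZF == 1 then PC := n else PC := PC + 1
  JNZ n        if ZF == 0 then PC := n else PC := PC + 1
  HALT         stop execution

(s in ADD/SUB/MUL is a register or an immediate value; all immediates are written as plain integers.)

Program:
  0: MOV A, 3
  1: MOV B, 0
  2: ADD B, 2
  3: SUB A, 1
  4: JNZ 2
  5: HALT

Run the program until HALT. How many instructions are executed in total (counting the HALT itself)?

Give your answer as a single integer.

Step 1: PC=0 exec 'MOV A, 3'. After: A=3 B=0 C=0 D=0 ZF=0 PC=1
Step 2: PC=1 exec 'MOV B, 0'. After: A=3 B=0 C=0 D=0 ZF=0 PC=2
Step 3: PC=2 exec 'ADD B, 2'. After: A=3 B=2 C=0 D=0 ZF=0 PC=3
Step 4: PC=3 exec 'SUB A, 1'. After: A=2 B=2 C=0 D=0 ZF=0 PC=4
Step 5: PC=4 exec 'JNZ 2'. After: A=2 B=2 C=0 D=0 ZF=0 PC=2
Step 6: PC=2 exec 'ADD B, 2'. After: A=2 B=4 C=0 D=0 ZF=0 PC=3
Step 7: PC=3 exec 'SUB A, 1'. After: A=1 B=4 C=0 D=0 ZF=0 PC=4
Step 8: PC=4 exec 'JNZ 2'. After: A=1 B=4 C=0 D=0 ZF=0 PC=2
Step 9: PC=2 exec 'ADD B, 2'. After: A=1 B=6 C=0 D=0 ZF=0 PC=3
Step 10: PC=3 exec 'SUB A, 1'. After: A=0 B=6 C=0 D=0 ZF=1 PC=4
Step 11: PC=4 exec 'JNZ 2'. After: A=0 B=6 C=0 D=0 ZF=1 PC=5
Step 12: PC=5 exec 'HALT'. After: A=0 B=6 C=0 D=0 ZF=1 PC=5 HALTED
Total instructions executed: 12

Answer: 12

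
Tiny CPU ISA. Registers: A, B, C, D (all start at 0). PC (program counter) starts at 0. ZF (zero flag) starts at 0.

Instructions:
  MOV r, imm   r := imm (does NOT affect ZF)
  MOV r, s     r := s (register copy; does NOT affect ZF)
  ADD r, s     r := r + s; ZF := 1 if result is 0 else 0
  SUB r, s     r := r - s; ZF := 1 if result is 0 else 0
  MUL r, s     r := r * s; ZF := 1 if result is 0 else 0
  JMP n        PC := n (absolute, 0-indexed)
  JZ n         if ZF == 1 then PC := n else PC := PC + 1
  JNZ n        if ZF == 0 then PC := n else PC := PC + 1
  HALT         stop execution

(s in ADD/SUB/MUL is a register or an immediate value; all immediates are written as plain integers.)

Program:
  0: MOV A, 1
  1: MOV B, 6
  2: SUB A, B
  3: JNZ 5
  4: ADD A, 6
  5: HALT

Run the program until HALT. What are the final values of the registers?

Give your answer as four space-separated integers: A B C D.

Step 1: PC=0 exec 'MOV A, 1'. After: A=1 B=0 C=0 D=0 ZF=0 PC=1
Step 2: PC=1 exec 'MOV B, 6'. After: A=1 B=6 C=0 D=0 ZF=0 PC=2
Step 3: PC=2 exec 'SUB A, B'. After: A=-5 B=6 C=0 D=0 ZF=0 PC=3
Step 4: PC=3 exec 'JNZ 5'. After: A=-5 B=6 C=0 D=0 ZF=0 PC=5
Step 5: PC=5 exec 'HALT'. After: A=-5 B=6 C=0 D=0 ZF=0 PC=5 HALTED

Answer: -5 6 0 0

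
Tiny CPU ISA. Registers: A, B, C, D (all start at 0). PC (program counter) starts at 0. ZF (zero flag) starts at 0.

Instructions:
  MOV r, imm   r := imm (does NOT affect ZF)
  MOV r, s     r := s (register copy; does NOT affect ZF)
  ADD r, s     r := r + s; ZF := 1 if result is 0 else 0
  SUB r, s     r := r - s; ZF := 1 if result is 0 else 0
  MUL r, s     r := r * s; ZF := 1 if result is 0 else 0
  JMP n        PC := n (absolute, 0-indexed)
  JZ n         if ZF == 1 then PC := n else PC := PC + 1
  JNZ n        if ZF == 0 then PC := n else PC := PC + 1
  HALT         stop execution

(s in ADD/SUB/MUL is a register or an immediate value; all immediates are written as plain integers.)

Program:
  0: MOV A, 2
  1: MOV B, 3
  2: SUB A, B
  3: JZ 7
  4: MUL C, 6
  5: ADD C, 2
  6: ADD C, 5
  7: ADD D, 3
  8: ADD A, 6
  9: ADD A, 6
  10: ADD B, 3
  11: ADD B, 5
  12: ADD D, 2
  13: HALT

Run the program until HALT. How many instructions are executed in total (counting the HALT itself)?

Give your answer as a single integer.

Step 1: PC=0 exec 'MOV A, 2'. After: A=2 B=0 C=0 D=0 ZF=0 PC=1
Step 2: PC=1 exec 'MOV B, 3'. After: A=2 B=3 C=0 D=0 ZF=0 PC=2
Step 3: PC=2 exec 'SUB A, B'. After: A=-1 B=3 C=0 D=0 ZF=0 PC=3
Step 4: PC=3 exec 'JZ 7'. After: A=-1 B=3 C=0 D=0 ZF=0 PC=4
Step 5: PC=4 exec 'MUL C, 6'. After: A=-1 B=3 C=0 D=0 ZF=1 PC=5
Step 6: PC=5 exec 'ADD C, 2'. After: A=-1 B=3 C=2 D=0 ZF=0 PC=6
Step 7: PC=6 exec 'ADD C, 5'. After: A=-1 B=3 C=7 D=0 ZF=0 PC=7
Step 8: PC=7 exec 'ADD D, 3'. After: A=-1 B=3 C=7 D=3 ZF=0 PC=8
Step 9: PC=8 exec 'ADD A, 6'. After: A=5 B=3 C=7 D=3 ZF=0 PC=9
Step 10: PC=9 exec 'ADD A, 6'. After: A=11 B=3 C=7 D=3 ZF=0 PC=10
Step 11: PC=10 exec 'ADD B, 3'. After: A=11 B=6 C=7 D=3 ZF=0 PC=11
Step 12: PC=11 exec 'ADD B, 5'. After: A=11 B=11 C=7 D=3 ZF=0 PC=12
Step 13: PC=12 exec 'ADD D, 2'. After: A=11 B=11 C=7 D=5 ZF=0 PC=13
Step 14: PC=13 exec 'HALT'. After: A=11 B=11 C=7 D=5 ZF=0 PC=13 HALTED
Total instructions executed: 14

Answer: 14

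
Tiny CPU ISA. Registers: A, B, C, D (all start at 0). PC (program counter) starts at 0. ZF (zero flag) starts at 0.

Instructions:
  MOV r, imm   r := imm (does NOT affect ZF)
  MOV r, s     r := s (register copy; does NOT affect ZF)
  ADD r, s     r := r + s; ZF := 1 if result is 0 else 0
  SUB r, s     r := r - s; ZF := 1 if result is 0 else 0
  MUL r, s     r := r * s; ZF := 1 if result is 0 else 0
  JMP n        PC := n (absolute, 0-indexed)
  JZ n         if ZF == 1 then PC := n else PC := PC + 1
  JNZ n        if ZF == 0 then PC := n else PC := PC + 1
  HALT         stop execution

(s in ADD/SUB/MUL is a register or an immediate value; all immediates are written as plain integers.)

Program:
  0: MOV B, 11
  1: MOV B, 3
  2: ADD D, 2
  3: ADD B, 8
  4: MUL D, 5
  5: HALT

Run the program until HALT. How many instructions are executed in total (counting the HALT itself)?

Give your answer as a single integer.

Answer: 6

Derivation:
Step 1: PC=0 exec 'MOV B, 11'. After: A=0 B=11 C=0 D=0 ZF=0 PC=1
Step 2: PC=1 exec 'MOV B, 3'. After: A=0 B=3 C=0 D=0 ZF=0 PC=2
Step 3: PC=2 exec 'ADD D, 2'. After: A=0 B=3 C=0 D=2 ZF=0 PC=3
Step 4: PC=3 exec 'ADD B, 8'. After: A=0 B=11 C=0 D=2 ZF=0 PC=4
Step 5: PC=4 exec 'MUL D, 5'. After: A=0 B=11 C=0 D=10 ZF=0 PC=5
Step 6: PC=5 exec 'HALT'. After: A=0 B=11 C=0 D=10 ZF=0 PC=5 HALTED
Total instructions executed: 6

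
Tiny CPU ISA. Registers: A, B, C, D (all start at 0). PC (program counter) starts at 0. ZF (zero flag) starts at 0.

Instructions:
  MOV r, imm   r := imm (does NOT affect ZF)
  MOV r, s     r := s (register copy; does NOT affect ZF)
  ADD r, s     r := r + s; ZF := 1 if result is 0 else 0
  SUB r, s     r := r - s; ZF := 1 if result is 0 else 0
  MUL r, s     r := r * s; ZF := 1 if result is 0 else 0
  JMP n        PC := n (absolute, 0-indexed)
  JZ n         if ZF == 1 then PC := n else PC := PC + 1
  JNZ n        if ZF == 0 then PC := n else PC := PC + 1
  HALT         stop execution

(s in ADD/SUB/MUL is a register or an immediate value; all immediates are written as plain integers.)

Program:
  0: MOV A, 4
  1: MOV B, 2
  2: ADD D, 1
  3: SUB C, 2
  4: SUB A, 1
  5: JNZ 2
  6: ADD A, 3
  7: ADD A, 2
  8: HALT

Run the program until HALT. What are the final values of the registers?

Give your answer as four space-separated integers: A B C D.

Step 1: PC=0 exec 'MOV A, 4'. After: A=4 B=0 C=0 D=0 ZF=0 PC=1
Step 2: PC=1 exec 'MOV B, 2'. After: A=4 B=2 C=0 D=0 ZF=0 PC=2
Step 3: PC=2 exec 'ADD D, 1'. After: A=4 B=2 C=0 D=1 ZF=0 PC=3
Step 4: PC=3 exec 'SUB C, 2'. After: A=4 B=2 C=-2 D=1 ZF=0 PC=4
Step 5: PC=4 exec 'SUB A, 1'. After: A=3 B=2 C=-2 D=1 ZF=0 PC=5
Step 6: PC=5 exec 'JNZ 2'. After: A=3 B=2 C=-2 D=1 ZF=0 PC=2
Step 7: PC=2 exec 'ADD D, 1'. After: A=3 B=2 C=-2 D=2 ZF=0 PC=3
Step 8: PC=3 exec 'SUB C, 2'. After: A=3 B=2 C=-4 D=2 ZF=0 PC=4
Step 9: PC=4 exec 'SUB A, 1'. After: A=2 B=2 C=-4 D=2 ZF=0 PC=5
Step 10: PC=5 exec 'JNZ 2'. After: A=2 B=2 C=-4 D=2 ZF=0 PC=2
Step 11: PC=2 exec 'ADD D, 1'. After: A=2 B=2 C=-4 D=3 ZF=0 PC=3
Step 12: PC=3 exec 'SUB C, 2'. After: A=2 B=2 C=-6 D=3 ZF=0 PC=4
Step 13: PC=4 exec 'SUB A, 1'. After: A=1 B=2 C=-6 D=3 ZF=0 PC=5
Step 14: PC=5 exec 'JNZ 2'. After: A=1 B=2 C=-6 D=3 ZF=0 PC=2
Step 15: PC=2 exec 'ADD D, 1'. After: A=1 B=2 C=-6 D=4 ZF=0 PC=3
Step 16: PC=3 exec 'SUB C, 2'. After: A=1 B=2 C=-8 D=4 ZF=0 PC=4
Step 17: PC=4 exec 'SUB A, 1'. After: A=0 B=2 C=-8 D=4 ZF=1 PC=5
Step 18: PC=5 exec 'JNZ 2'. After: A=0 B=2 C=-8 D=4 ZF=1 PC=6
Step 19: PC=6 exec 'ADD A, 3'. After: A=3 B=2 C=-8 D=4 ZF=0 PC=7
Step 20: PC=7 exec 'ADD A, 2'. After: A=5 B=2 C=-8 D=4 ZF=0 PC=8
Step 21: PC=8 exec 'HALT'. After: A=5 B=2 C=-8 D=4 ZF=0 PC=8 HALTED

Answer: 5 2 -8 4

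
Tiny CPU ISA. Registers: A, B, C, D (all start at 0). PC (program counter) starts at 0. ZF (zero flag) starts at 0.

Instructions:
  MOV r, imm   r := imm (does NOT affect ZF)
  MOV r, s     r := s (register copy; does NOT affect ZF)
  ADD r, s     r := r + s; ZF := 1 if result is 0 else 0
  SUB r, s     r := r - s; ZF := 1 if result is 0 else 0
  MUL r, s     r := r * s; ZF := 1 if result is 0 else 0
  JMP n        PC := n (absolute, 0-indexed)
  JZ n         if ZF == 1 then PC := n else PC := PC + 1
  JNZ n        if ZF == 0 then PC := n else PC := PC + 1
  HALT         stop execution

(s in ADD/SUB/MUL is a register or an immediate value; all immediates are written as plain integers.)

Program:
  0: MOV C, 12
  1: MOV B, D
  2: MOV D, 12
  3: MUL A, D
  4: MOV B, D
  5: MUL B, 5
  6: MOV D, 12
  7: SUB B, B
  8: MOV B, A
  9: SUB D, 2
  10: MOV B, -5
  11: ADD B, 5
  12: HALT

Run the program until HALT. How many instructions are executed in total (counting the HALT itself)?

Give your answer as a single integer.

Step 1: PC=0 exec 'MOV C, 12'. After: A=0 B=0 C=12 D=0 ZF=0 PC=1
Step 2: PC=1 exec 'MOV B, D'. After: A=0 B=0 C=12 D=0 ZF=0 PC=2
Step 3: PC=2 exec 'MOV D, 12'. After: A=0 B=0 C=12 D=12 ZF=0 PC=3
Step 4: PC=3 exec 'MUL A, D'. After: A=0 B=0 C=12 D=12 ZF=1 PC=4
Step 5: PC=4 exec 'MOV B, D'. After: A=0 B=12 C=12 D=12 ZF=1 PC=5
Step 6: PC=5 exec 'MUL B, 5'. After: A=0 B=60 C=12 D=12 ZF=0 PC=6
Step 7: PC=6 exec 'MOV D, 12'. After: A=0 B=60 C=12 D=12 ZF=0 PC=7
Step 8: PC=7 exec 'SUB B, B'. After: A=0 B=0 C=12 D=12 ZF=1 PC=8
Step 9: PC=8 exec 'MOV B, A'. After: A=0 B=0 C=12 D=12 ZF=1 PC=9
Step 10: PC=9 exec 'SUB D, 2'. After: A=0 B=0 C=12 D=10 ZF=0 PC=10
Step 11: PC=10 exec 'MOV B, -5'. After: A=0 B=-5 C=12 D=10 ZF=0 PC=11
Step 12: PC=11 exec 'ADD B, 5'. After: A=0 B=0 C=12 D=10 ZF=1 PC=12
Step 13: PC=12 exec 'HALT'. After: A=0 B=0 C=12 D=10 ZF=1 PC=12 HALTED
Total instructions executed: 13

Answer: 13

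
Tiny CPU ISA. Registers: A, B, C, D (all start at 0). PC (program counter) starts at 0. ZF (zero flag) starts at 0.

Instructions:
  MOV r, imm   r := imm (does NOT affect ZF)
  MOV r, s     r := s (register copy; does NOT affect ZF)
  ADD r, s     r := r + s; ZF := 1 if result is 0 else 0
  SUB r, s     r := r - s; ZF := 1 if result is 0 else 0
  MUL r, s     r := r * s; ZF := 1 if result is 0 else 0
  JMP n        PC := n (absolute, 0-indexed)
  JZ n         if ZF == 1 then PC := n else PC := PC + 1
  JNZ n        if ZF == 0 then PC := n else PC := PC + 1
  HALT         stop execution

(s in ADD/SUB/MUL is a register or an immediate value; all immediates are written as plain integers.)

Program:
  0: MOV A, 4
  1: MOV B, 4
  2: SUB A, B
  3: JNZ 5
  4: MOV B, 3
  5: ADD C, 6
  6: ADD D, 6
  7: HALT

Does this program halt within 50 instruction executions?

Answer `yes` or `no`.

Step 1: PC=0 exec 'MOV A, 4'. After: A=4 B=0 C=0 D=0 ZF=0 PC=1
Step 2: PC=1 exec 'MOV B, 4'. After: A=4 B=4 C=0 D=0 ZF=0 PC=2
Step 3: PC=2 exec 'SUB A, B'. After: A=0 B=4 C=0 D=0 ZF=1 PC=3
Step 4: PC=3 exec 'JNZ 5'. After: A=0 B=4 C=0 D=0 ZF=1 PC=4
Step 5: PC=4 exec 'MOV B, 3'. After: A=0 B=3 C=0 D=0 ZF=1 PC=5
Step 6: PC=5 exec 'ADD C, 6'. After: A=0 B=3 C=6 D=0 ZF=0 PC=6
Step 7: PC=6 exec 'ADD D, 6'. After: A=0 B=3 C=6 D=6 ZF=0 PC=7
Step 8: PC=7 exec 'HALT'. After: A=0 B=3 C=6 D=6 ZF=0 PC=7 HALTED

Answer: yes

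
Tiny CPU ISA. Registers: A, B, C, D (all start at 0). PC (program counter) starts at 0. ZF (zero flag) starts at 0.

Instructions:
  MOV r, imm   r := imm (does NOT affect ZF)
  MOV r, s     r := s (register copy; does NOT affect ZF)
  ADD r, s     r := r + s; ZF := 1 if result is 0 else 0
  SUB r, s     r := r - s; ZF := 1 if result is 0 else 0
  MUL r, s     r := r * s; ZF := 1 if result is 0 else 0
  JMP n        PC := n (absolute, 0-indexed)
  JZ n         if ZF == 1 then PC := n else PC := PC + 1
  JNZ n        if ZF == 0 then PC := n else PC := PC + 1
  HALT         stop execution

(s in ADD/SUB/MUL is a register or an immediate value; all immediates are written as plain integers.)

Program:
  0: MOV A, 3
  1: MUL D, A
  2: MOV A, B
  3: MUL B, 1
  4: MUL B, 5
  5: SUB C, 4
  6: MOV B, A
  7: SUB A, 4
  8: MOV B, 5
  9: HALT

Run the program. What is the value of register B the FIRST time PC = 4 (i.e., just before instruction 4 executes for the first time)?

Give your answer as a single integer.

Step 1: PC=0 exec 'MOV A, 3'. After: A=3 B=0 C=0 D=0 ZF=0 PC=1
Step 2: PC=1 exec 'MUL D, A'. After: A=3 B=0 C=0 D=0 ZF=1 PC=2
Step 3: PC=2 exec 'MOV A, B'. After: A=0 B=0 C=0 D=0 ZF=1 PC=3
Step 4: PC=3 exec 'MUL B, 1'. After: A=0 B=0 C=0 D=0 ZF=1 PC=4
First time PC=4: B=0

0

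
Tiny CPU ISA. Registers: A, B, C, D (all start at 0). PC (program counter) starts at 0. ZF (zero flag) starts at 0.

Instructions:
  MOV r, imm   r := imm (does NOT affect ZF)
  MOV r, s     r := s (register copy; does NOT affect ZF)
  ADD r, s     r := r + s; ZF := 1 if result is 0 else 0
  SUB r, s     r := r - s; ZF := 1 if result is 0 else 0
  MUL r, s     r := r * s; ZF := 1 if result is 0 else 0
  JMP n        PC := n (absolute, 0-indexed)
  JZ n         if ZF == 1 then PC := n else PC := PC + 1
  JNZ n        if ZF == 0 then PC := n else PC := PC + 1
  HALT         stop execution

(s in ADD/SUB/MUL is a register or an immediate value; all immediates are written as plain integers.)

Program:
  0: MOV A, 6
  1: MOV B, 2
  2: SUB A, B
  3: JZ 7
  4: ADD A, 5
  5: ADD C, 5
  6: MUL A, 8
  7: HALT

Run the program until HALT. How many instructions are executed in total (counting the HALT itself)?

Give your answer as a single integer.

Step 1: PC=0 exec 'MOV A, 6'. After: A=6 B=0 C=0 D=0 ZF=0 PC=1
Step 2: PC=1 exec 'MOV B, 2'. After: A=6 B=2 C=0 D=0 ZF=0 PC=2
Step 3: PC=2 exec 'SUB A, B'. After: A=4 B=2 C=0 D=0 ZF=0 PC=3
Step 4: PC=3 exec 'JZ 7'. After: A=4 B=2 C=0 D=0 ZF=0 PC=4
Step 5: PC=4 exec 'ADD A, 5'. After: A=9 B=2 C=0 D=0 ZF=0 PC=5
Step 6: PC=5 exec 'ADD C, 5'. After: A=9 B=2 C=5 D=0 ZF=0 PC=6
Step 7: PC=6 exec 'MUL A, 8'. After: A=72 B=2 C=5 D=0 ZF=0 PC=7
Step 8: PC=7 exec 'HALT'. After: A=72 B=2 C=5 D=0 ZF=0 PC=7 HALTED
Total instructions executed: 8

Answer: 8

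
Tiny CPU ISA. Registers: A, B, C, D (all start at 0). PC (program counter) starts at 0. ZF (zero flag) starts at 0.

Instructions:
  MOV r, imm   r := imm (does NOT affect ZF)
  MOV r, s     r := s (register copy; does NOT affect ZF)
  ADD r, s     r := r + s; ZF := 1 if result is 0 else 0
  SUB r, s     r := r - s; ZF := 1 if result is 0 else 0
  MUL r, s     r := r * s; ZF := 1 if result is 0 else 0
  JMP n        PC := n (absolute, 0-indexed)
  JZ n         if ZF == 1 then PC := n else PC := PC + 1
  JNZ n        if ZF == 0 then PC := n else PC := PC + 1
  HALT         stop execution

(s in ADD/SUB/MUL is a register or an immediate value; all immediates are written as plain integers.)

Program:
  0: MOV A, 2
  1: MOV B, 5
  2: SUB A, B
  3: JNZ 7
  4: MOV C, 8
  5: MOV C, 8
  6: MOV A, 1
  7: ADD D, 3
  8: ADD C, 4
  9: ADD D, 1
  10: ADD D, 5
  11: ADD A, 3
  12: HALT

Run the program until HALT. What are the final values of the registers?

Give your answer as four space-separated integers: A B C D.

Answer: 0 5 4 9

Derivation:
Step 1: PC=0 exec 'MOV A, 2'. After: A=2 B=0 C=0 D=0 ZF=0 PC=1
Step 2: PC=1 exec 'MOV B, 5'. After: A=2 B=5 C=0 D=0 ZF=0 PC=2
Step 3: PC=2 exec 'SUB A, B'. After: A=-3 B=5 C=0 D=0 ZF=0 PC=3
Step 4: PC=3 exec 'JNZ 7'. After: A=-3 B=5 C=0 D=0 ZF=0 PC=7
Step 5: PC=7 exec 'ADD D, 3'. After: A=-3 B=5 C=0 D=3 ZF=0 PC=8
Step 6: PC=8 exec 'ADD C, 4'. After: A=-3 B=5 C=4 D=3 ZF=0 PC=9
Step 7: PC=9 exec 'ADD D, 1'. After: A=-3 B=5 C=4 D=4 ZF=0 PC=10
Step 8: PC=10 exec 'ADD D, 5'. After: A=-3 B=5 C=4 D=9 ZF=0 PC=11
Step 9: PC=11 exec 'ADD A, 3'. After: A=0 B=5 C=4 D=9 ZF=1 PC=12
Step 10: PC=12 exec 'HALT'. After: A=0 B=5 C=4 D=9 ZF=1 PC=12 HALTED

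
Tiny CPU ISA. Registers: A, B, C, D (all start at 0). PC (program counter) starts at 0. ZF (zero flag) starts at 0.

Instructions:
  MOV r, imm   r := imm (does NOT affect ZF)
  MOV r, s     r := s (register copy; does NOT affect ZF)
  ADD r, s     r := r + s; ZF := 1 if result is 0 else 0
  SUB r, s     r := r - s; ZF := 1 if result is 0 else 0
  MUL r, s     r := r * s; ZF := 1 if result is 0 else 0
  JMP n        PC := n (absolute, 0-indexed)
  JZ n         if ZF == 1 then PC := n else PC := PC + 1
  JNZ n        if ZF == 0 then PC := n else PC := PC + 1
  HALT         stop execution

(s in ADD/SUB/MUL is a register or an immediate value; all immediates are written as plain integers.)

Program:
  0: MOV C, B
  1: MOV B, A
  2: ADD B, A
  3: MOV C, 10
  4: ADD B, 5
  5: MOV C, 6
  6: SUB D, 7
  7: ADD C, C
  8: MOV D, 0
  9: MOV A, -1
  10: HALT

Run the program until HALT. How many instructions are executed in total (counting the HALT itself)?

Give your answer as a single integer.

Answer: 11

Derivation:
Step 1: PC=0 exec 'MOV C, B'. After: A=0 B=0 C=0 D=0 ZF=0 PC=1
Step 2: PC=1 exec 'MOV B, A'. After: A=0 B=0 C=0 D=0 ZF=0 PC=2
Step 3: PC=2 exec 'ADD B, A'. After: A=0 B=0 C=0 D=0 ZF=1 PC=3
Step 4: PC=3 exec 'MOV C, 10'. After: A=0 B=0 C=10 D=0 ZF=1 PC=4
Step 5: PC=4 exec 'ADD B, 5'. After: A=0 B=5 C=10 D=0 ZF=0 PC=5
Step 6: PC=5 exec 'MOV C, 6'. After: A=0 B=5 C=6 D=0 ZF=0 PC=6
Step 7: PC=6 exec 'SUB D, 7'. After: A=0 B=5 C=6 D=-7 ZF=0 PC=7
Step 8: PC=7 exec 'ADD C, C'. After: A=0 B=5 C=12 D=-7 ZF=0 PC=8
Step 9: PC=8 exec 'MOV D, 0'. After: A=0 B=5 C=12 D=0 ZF=0 PC=9
Step 10: PC=9 exec 'MOV A, -1'. After: A=-1 B=5 C=12 D=0 ZF=0 PC=10
Step 11: PC=10 exec 'HALT'. After: A=-1 B=5 C=12 D=0 ZF=0 PC=10 HALTED
Total instructions executed: 11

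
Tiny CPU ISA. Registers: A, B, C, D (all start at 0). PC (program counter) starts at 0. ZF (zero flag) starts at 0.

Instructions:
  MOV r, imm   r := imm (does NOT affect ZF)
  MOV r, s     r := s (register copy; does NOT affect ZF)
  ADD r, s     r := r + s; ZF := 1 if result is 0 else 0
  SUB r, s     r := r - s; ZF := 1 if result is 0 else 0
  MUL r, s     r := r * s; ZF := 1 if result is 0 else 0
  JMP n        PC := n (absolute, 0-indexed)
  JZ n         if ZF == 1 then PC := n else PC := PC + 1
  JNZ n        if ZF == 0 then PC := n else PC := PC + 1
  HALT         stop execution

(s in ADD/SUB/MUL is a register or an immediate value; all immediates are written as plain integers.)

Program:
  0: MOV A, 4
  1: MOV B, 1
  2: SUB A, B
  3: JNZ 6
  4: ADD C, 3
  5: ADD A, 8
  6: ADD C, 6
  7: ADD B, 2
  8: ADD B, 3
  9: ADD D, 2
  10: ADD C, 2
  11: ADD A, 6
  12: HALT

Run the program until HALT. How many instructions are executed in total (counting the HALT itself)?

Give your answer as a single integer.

Step 1: PC=0 exec 'MOV A, 4'. After: A=4 B=0 C=0 D=0 ZF=0 PC=1
Step 2: PC=1 exec 'MOV B, 1'. After: A=4 B=1 C=0 D=0 ZF=0 PC=2
Step 3: PC=2 exec 'SUB A, B'. After: A=3 B=1 C=0 D=0 ZF=0 PC=3
Step 4: PC=3 exec 'JNZ 6'. After: A=3 B=1 C=0 D=0 ZF=0 PC=6
Step 5: PC=6 exec 'ADD C, 6'. After: A=3 B=1 C=6 D=0 ZF=0 PC=7
Step 6: PC=7 exec 'ADD B, 2'. After: A=3 B=3 C=6 D=0 ZF=0 PC=8
Step 7: PC=8 exec 'ADD B, 3'. After: A=3 B=6 C=6 D=0 ZF=0 PC=9
Step 8: PC=9 exec 'ADD D, 2'. After: A=3 B=6 C=6 D=2 ZF=0 PC=10
Step 9: PC=10 exec 'ADD C, 2'. After: A=3 B=6 C=8 D=2 ZF=0 PC=11
Step 10: PC=11 exec 'ADD A, 6'. After: A=9 B=6 C=8 D=2 ZF=0 PC=12
Step 11: PC=12 exec 'HALT'. After: A=9 B=6 C=8 D=2 ZF=0 PC=12 HALTED
Total instructions executed: 11

Answer: 11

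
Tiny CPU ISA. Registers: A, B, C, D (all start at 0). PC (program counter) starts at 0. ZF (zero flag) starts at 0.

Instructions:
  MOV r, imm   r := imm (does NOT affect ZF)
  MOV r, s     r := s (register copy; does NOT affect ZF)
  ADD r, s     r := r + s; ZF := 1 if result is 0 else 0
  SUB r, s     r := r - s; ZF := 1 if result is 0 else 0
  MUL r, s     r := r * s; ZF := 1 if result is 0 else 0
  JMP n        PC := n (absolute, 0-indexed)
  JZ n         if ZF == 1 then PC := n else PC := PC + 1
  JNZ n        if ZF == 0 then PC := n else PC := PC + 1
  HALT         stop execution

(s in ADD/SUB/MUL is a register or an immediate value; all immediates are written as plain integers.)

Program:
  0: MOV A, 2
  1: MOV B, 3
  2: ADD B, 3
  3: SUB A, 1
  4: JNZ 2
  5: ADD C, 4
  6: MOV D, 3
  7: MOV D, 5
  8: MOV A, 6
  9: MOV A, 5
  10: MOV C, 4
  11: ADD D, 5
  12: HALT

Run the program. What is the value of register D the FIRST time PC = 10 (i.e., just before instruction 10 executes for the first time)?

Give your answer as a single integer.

Step 1: PC=0 exec 'MOV A, 2'. After: A=2 B=0 C=0 D=0 ZF=0 PC=1
Step 2: PC=1 exec 'MOV B, 3'. After: A=2 B=3 C=0 D=0 ZF=0 PC=2
Step 3: PC=2 exec 'ADD B, 3'. After: A=2 B=6 C=0 D=0 ZF=0 PC=3
Step 4: PC=3 exec 'SUB A, 1'. After: A=1 B=6 C=0 D=0 ZF=0 PC=4
Step 5: PC=4 exec 'JNZ 2'. After: A=1 B=6 C=0 D=0 ZF=0 PC=2
Step 6: PC=2 exec 'ADD B, 3'. After: A=1 B=9 C=0 D=0 ZF=0 PC=3
Step 7: PC=3 exec 'SUB A, 1'. After: A=0 B=9 C=0 D=0 ZF=1 PC=4
Step 8: PC=4 exec 'JNZ 2'. After: A=0 B=9 C=0 D=0 ZF=1 PC=5
Step 9: PC=5 exec 'ADD C, 4'. After: A=0 B=9 C=4 D=0 ZF=0 PC=6
Step 10: PC=6 exec 'MOV D, 3'. After: A=0 B=9 C=4 D=3 ZF=0 PC=7
Step 11: PC=7 exec 'MOV D, 5'. After: A=0 B=9 C=4 D=5 ZF=0 PC=8
Step 12: PC=8 exec 'MOV A, 6'. After: A=6 B=9 C=4 D=5 ZF=0 PC=9
Step 13: PC=9 exec 'MOV A, 5'. After: A=5 B=9 C=4 D=5 ZF=0 PC=10
First time PC=10: D=5

5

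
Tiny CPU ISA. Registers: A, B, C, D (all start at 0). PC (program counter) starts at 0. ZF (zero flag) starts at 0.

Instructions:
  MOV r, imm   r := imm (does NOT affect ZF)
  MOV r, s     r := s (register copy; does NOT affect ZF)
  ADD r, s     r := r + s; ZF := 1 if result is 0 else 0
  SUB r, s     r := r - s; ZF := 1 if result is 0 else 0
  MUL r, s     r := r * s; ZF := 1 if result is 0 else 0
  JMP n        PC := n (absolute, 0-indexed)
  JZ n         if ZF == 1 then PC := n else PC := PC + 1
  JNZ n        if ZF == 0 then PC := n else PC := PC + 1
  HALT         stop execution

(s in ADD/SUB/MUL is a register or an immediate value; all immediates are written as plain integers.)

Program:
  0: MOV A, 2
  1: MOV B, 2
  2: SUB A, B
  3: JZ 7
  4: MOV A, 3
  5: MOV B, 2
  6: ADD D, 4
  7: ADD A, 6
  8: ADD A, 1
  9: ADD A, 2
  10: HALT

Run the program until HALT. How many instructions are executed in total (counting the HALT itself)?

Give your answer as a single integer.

Step 1: PC=0 exec 'MOV A, 2'. After: A=2 B=0 C=0 D=0 ZF=0 PC=1
Step 2: PC=1 exec 'MOV B, 2'. After: A=2 B=2 C=0 D=0 ZF=0 PC=2
Step 3: PC=2 exec 'SUB A, B'. After: A=0 B=2 C=0 D=0 ZF=1 PC=3
Step 4: PC=3 exec 'JZ 7'. After: A=0 B=2 C=0 D=0 ZF=1 PC=7
Step 5: PC=7 exec 'ADD A, 6'. After: A=6 B=2 C=0 D=0 ZF=0 PC=8
Step 6: PC=8 exec 'ADD A, 1'. After: A=7 B=2 C=0 D=0 ZF=0 PC=9
Step 7: PC=9 exec 'ADD A, 2'. After: A=9 B=2 C=0 D=0 ZF=0 PC=10
Step 8: PC=10 exec 'HALT'. After: A=9 B=2 C=0 D=0 ZF=0 PC=10 HALTED
Total instructions executed: 8

Answer: 8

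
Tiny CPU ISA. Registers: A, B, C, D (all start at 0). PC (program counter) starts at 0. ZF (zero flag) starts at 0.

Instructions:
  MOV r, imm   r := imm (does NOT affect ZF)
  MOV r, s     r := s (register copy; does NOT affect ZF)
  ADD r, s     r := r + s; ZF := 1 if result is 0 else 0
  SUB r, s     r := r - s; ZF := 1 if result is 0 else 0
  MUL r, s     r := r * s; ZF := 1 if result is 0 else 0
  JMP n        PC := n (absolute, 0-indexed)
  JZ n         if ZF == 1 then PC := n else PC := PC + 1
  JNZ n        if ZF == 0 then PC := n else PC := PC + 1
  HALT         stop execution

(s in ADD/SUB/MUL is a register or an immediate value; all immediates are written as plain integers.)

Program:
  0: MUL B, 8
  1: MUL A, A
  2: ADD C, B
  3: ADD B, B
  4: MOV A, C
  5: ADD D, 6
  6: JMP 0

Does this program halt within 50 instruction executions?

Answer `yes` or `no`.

Step 1: PC=0 exec 'MUL B, 8'. After: A=0 B=0 C=0 D=0 ZF=1 PC=1
Step 2: PC=1 exec 'MUL A, A'. After: A=0 B=0 C=0 D=0 ZF=1 PC=2
Step 3: PC=2 exec 'ADD C, B'. After: A=0 B=0 C=0 D=0 ZF=1 PC=3
Step 4: PC=3 exec 'ADD B, B'. After: A=0 B=0 C=0 D=0 ZF=1 PC=4
Step 5: PC=4 exec 'MOV A, C'. After: A=0 B=0 C=0 D=0 ZF=1 PC=5
Step 6: PC=5 exec 'ADD D, 6'. After: A=0 B=0 C=0 D=6 ZF=0 PC=6
Step 7: PC=6 exec 'JMP 0'. After: A=0 B=0 C=0 D=6 ZF=0 PC=0
Step 8: PC=0 exec 'MUL B, 8'. After: A=0 B=0 C=0 D=6 ZF=1 PC=1
Step 9: PC=1 exec 'MUL A, A'. After: A=0 B=0 C=0 D=6 ZF=1 PC=2
Step 10: PC=2 exec 'ADD C, B'. After: A=0 B=0 C=0 D=6 ZF=1 PC=3
Step 11: PC=3 exec 'ADD B, B'. After: A=0 B=0 C=0 D=6 ZF=1 PC=4
Step 12: PC=4 exec 'MOV A, C'. After: A=0 B=0 C=0 D=6 ZF=1 PC=5
Step 13: PC=5 exec 'ADD D, 6'. After: A=0 B=0 C=0 D=12 ZF=0 PC=6
Step 14: PC=6 exec 'JMP 0'. After: A=0 B=0 C=0 D=12 ZF=0 PC=0
Step 15: PC=0 exec 'MUL B, 8'. After: A=0 B=0 C=0 D=12 ZF=1 PC=1
After 50 steps: not halted. PC revisits the same instructions with no path to HALT; will never halt.

Answer: no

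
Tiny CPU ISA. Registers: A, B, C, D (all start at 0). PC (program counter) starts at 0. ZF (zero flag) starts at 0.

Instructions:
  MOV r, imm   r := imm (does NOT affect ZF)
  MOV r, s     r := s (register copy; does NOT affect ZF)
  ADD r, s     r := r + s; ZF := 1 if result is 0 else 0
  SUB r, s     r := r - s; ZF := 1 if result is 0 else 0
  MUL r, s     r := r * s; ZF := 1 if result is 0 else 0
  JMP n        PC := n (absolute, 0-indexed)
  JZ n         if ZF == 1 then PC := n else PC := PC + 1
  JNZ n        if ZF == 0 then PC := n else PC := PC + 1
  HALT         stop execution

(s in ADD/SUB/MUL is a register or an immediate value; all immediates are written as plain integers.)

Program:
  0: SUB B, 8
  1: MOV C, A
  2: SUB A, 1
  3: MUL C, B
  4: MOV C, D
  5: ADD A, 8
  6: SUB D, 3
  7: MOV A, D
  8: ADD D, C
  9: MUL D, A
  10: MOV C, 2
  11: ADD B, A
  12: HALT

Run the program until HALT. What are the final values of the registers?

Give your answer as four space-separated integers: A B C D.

Answer: -3 -11 2 9

Derivation:
Step 1: PC=0 exec 'SUB B, 8'. After: A=0 B=-8 C=0 D=0 ZF=0 PC=1
Step 2: PC=1 exec 'MOV C, A'. After: A=0 B=-8 C=0 D=0 ZF=0 PC=2
Step 3: PC=2 exec 'SUB A, 1'. After: A=-1 B=-8 C=0 D=0 ZF=0 PC=3
Step 4: PC=3 exec 'MUL C, B'. After: A=-1 B=-8 C=0 D=0 ZF=1 PC=4
Step 5: PC=4 exec 'MOV C, D'. After: A=-1 B=-8 C=0 D=0 ZF=1 PC=5
Step 6: PC=5 exec 'ADD A, 8'. After: A=7 B=-8 C=0 D=0 ZF=0 PC=6
Step 7: PC=6 exec 'SUB D, 3'. After: A=7 B=-8 C=0 D=-3 ZF=0 PC=7
Step 8: PC=7 exec 'MOV A, D'. After: A=-3 B=-8 C=0 D=-3 ZF=0 PC=8
Step 9: PC=8 exec 'ADD D, C'. After: A=-3 B=-8 C=0 D=-3 ZF=0 PC=9
Step 10: PC=9 exec 'MUL D, A'. After: A=-3 B=-8 C=0 D=9 ZF=0 PC=10
Step 11: PC=10 exec 'MOV C, 2'. After: A=-3 B=-8 C=2 D=9 ZF=0 PC=11
Step 12: PC=11 exec 'ADD B, A'. After: A=-3 B=-11 C=2 D=9 ZF=0 PC=12
Step 13: PC=12 exec 'HALT'. After: A=-3 B=-11 C=2 D=9 ZF=0 PC=12 HALTED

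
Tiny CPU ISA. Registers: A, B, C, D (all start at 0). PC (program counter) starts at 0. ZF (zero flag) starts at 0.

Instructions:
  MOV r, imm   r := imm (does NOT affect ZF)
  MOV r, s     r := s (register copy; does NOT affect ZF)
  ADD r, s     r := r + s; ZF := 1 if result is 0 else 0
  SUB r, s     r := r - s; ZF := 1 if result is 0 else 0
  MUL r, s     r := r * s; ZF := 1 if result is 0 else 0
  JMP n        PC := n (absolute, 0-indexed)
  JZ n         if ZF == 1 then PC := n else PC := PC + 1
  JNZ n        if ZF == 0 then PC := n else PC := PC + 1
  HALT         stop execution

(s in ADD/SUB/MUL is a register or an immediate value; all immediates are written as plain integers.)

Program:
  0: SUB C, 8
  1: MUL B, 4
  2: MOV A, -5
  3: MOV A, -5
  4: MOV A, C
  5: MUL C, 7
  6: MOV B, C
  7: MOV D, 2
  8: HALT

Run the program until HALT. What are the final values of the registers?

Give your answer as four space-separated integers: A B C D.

Step 1: PC=0 exec 'SUB C, 8'. After: A=0 B=0 C=-8 D=0 ZF=0 PC=1
Step 2: PC=1 exec 'MUL B, 4'. After: A=0 B=0 C=-8 D=0 ZF=1 PC=2
Step 3: PC=2 exec 'MOV A, -5'. After: A=-5 B=0 C=-8 D=0 ZF=1 PC=3
Step 4: PC=3 exec 'MOV A, -5'. After: A=-5 B=0 C=-8 D=0 ZF=1 PC=4
Step 5: PC=4 exec 'MOV A, C'. After: A=-8 B=0 C=-8 D=0 ZF=1 PC=5
Step 6: PC=5 exec 'MUL C, 7'. After: A=-8 B=0 C=-56 D=0 ZF=0 PC=6
Step 7: PC=6 exec 'MOV B, C'. After: A=-8 B=-56 C=-56 D=0 ZF=0 PC=7
Step 8: PC=7 exec 'MOV D, 2'. After: A=-8 B=-56 C=-56 D=2 ZF=0 PC=8
Step 9: PC=8 exec 'HALT'. After: A=-8 B=-56 C=-56 D=2 ZF=0 PC=8 HALTED

Answer: -8 -56 -56 2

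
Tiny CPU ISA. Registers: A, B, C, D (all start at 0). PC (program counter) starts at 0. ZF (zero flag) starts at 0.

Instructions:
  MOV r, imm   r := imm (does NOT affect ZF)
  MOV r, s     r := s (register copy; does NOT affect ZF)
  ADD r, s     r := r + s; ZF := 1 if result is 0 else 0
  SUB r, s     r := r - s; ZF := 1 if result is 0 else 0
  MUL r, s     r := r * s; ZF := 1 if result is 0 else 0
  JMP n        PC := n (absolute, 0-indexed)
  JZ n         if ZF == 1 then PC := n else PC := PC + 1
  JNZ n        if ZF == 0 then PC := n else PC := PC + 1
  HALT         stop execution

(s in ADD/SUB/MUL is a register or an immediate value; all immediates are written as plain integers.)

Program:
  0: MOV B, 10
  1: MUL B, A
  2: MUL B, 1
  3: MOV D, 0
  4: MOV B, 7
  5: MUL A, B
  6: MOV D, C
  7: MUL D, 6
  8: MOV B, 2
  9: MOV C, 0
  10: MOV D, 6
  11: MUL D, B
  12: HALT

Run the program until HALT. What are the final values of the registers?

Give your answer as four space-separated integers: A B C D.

Step 1: PC=0 exec 'MOV B, 10'. After: A=0 B=10 C=0 D=0 ZF=0 PC=1
Step 2: PC=1 exec 'MUL B, A'. After: A=0 B=0 C=0 D=0 ZF=1 PC=2
Step 3: PC=2 exec 'MUL B, 1'. After: A=0 B=0 C=0 D=0 ZF=1 PC=3
Step 4: PC=3 exec 'MOV D, 0'. After: A=0 B=0 C=0 D=0 ZF=1 PC=4
Step 5: PC=4 exec 'MOV B, 7'. After: A=0 B=7 C=0 D=0 ZF=1 PC=5
Step 6: PC=5 exec 'MUL A, B'. After: A=0 B=7 C=0 D=0 ZF=1 PC=6
Step 7: PC=6 exec 'MOV D, C'. After: A=0 B=7 C=0 D=0 ZF=1 PC=7
Step 8: PC=7 exec 'MUL D, 6'. After: A=0 B=7 C=0 D=0 ZF=1 PC=8
Step 9: PC=8 exec 'MOV B, 2'. After: A=0 B=2 C=0 D=0 ZF=1 PC=9
Step 10: PC=9 exec 'MOV C, 0'. After: A=0 B=2 C=0 D=0 ZF=1 PC=10
Step 11: PC=10 exec 'MOV D, 6'. After: A=0 B=2 C=0 D=6 ZF=1 PC=11
Step 12: PC=11 exec 'MUL D, B'. After: A=0 B=2 C=0 D=12 ZF=0 PC=12
Step 13: PC=12 exec 'HALT'. After: A=0 B=2 C=0 D=12 ZF=0 PC=12 HALTED

Answer: 0 2 0 12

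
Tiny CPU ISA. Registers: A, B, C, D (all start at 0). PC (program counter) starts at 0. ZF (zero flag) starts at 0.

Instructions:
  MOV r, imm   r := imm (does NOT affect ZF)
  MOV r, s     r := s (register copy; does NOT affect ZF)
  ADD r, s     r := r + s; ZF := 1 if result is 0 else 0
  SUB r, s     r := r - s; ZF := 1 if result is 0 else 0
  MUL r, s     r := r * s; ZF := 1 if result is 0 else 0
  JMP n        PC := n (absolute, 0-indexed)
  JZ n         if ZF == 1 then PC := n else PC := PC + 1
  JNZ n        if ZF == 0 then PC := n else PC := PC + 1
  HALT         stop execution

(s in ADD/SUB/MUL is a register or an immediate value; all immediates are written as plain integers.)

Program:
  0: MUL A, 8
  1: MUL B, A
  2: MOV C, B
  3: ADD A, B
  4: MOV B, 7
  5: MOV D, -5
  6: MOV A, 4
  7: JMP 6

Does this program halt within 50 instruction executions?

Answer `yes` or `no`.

Step 1: PC=0 exec 'MUL A, 8'. After: A=0 B=0 C=0 D=0 ZF=1 PC=1
Step 2: PC=1 exec 'MUL B, A'. After: A=0 B=0 C=0 D=0 ZF=1 PC=2
Step 3: PC=2 exec 'MOV C, B'. After: A=0 B=0 C=0 D=0 ZF=1 PC=3
Step 4: PC=3 exec 'ADD A, B'. After: A=0 B=0 C=0 D=0 ZF=1 PC=4
Step 5: PC=4 exec 'MOV B, 7'. After: A=0 B=7 C=0 D=0 ZF=1 PC=5
Step 6: PC=5 exec 'MOV D, -5'. After: A=0 B=7 C=0 D=-5 ZF=1 PC=6
Step 7: PC=6 exec 'MOV A, 4'. After: A=4 B=7 C=0 D=-5 ZF=1 PC=7
Step 8: PC=7 exec 'JMP 6'. After: A=4 B=7 C=0 D=-5 ZF=1 PC=6
Step 9: PC=6 exec 'MOV A, 4'. After: A=4 B=7 C=0 D=-5 ZF=1 PC=7
State after step 9 equals state after step 7: the program is in a cycle of length 2 and will never halt.

Answer: no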